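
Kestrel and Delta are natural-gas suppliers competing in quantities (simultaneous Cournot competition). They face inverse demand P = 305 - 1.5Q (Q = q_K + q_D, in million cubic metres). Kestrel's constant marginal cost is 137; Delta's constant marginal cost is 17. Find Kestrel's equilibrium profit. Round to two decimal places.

170.67

Kestrel's profit: π_K = (305 - 1.5Q)q_K - (137q_K). Setting ∂π_K/∂q_K = 0: 168 - 3q_K - (3/2)(q_D) = 0.
Delta's profit: π_D = (305 - 1.5Q)q_D - (17q_D). Setting ∂π_D/∂q_D = 0: 288 - 3q_D - (3/2)(q_K) = 0.
Best responses: q_K = (168 - (3/2)q_D)/3, q_D = (288 - (3/2)q_K)/3.
Substituting one into the other gives q_K = 32/3 and q_D = 272/3.
Price P = 305 - (3/2)·(304/3) = 153.
Kestrel's profit: (153 - 137)·(32/3) = 512/3.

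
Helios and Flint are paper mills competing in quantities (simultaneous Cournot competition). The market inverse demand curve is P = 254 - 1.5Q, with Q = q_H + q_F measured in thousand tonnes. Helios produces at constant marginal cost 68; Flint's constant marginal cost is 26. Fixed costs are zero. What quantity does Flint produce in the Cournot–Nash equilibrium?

60

Helios's profit: π_H = (254 - 1.5Q)q_H - (68q_H). Setting ∂π_H/∂q_H = 0: 186 - 3q_H - (3/2)(q_F) = 0.
Flint's first-order condition: 228 - 3q_F - (3/2)(q_H) = 0.
Best responses: q_H = (186 - (3/2)q_F)/3, q_F = (228 - (3/2)q_H)/3.
Substituting one into the other gives q_H = 32 and q_F = 60.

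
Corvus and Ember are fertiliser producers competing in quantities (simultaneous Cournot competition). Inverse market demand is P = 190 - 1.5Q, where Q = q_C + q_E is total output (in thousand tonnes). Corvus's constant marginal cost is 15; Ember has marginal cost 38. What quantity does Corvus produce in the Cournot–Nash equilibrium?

Corvus's profit: π_C = (190 - 1.5Q)q_C - (15q_C). Setting ∂π_C/∂q_C = 0: 175 - 3q_C - (3/2)(q_E) = 0.
Ember's profit: π_E = (190 - 1.5Q)q_E - (38q_E). Setting ∂π_E/∂q_E = 0: 152 - 3q_E - (3/2)(q_C) = 0.
So q_C = (175 - (3/2)q_E)/3 and q_E = (152 - (3/2)q_C)/3.
Substituting one into the other gives q_C = 44 and q_E = 86/3.

44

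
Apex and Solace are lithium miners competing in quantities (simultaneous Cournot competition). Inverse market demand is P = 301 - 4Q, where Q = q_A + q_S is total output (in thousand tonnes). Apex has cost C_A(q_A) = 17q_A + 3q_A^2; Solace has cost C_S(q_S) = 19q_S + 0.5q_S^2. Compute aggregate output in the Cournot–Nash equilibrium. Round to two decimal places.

Apex's profit: π_A = (301 - 4Q)q_A - (17q_A + 3q_A²). Setting ∂π_A/∂q_A = 0: 284 - 14q_A - 4(q_S) = 0.
Solace's first-order condition: 282 - 9q_S - 4(q_A) = 0.
So q_A = (284 - 4q_S)/14 and q_S = (282 - 4q_A)/9.
Substituting one into the other gives q_A = 714/55 and q_S = 1406/55.
Total output Q = 714/55 + 1406/55 = 424/11.

38.55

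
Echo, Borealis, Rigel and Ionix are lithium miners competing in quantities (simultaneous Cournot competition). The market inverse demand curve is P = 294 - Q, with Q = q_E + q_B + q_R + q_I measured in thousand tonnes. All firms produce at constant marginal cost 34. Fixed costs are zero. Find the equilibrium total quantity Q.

208

A representative firm's profit is π_i = q_i(294 - Q) - 34q_i.
Setting ∂π_i/∂q_i = 0 with rivals' quantities fixed: 260 - 2q_i - Σ_{j≠i} q_j = 0.
With identical firms every q_j equals q_i, so Σ_{j≠i} q_j = 3q_i and 260 = 5q_i, giving q_i = 52.
Total output Q = 52 + 52 + 52 + 52 = 208.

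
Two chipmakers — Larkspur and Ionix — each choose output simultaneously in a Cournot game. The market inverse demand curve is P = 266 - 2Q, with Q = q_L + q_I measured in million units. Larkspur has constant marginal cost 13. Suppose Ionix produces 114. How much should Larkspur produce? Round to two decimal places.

With the rival's output fixed at 114, Larkspur's profit is π_L = (266 - 2·114 - 2q_L)q_L - (13q_L) = (38 - 2q_L)q_L - (13q_L).
∂π_L/∂q_L = 25 - 4q_L = 0, so q_L = 25/4.

6.25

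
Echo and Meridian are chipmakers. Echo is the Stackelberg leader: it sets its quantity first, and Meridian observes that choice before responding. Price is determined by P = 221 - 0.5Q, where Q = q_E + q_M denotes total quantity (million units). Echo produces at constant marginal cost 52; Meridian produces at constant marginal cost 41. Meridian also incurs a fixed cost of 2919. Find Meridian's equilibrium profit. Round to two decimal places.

2181.50

Solve by backward induction. Given q_E, the follower Meridian maximises π_M = (221 - (1/2)q_E - (1/2)q_M)q_M - 41q_M.
Follower FOC: 180 - (1/2)q_E - q_M = 0, so q_M(q_E) = (180 - (1/2)q_E).
The leader anticipates this reaction. Substituting into P = 221 - 0.5Q gives P = 131 - (1/4)q_E, so π_E = (131 - (1/4)q_E)q_E - 52q_E.
Maximising: ∂π_E/∂q_E = 79 - (1/2)q_E = 0, giving q_E = 158.
Then q_M = (180 - (1/2)·158) = 101.
Price P = 221 - (1/2)·259 = 183/2.
Meridian's profit: (183/2 - 41)·101 - 2919 = 2181.5000.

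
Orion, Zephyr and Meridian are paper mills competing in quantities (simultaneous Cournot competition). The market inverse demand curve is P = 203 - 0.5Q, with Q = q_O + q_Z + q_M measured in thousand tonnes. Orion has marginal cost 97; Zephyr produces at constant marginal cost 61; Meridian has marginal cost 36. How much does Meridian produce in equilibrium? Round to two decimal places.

Orion's profit: π_O = (203 - 0.5Q)q_O - (97q_O). Setting ∂π_O/∂q_O = 0: 106 - q_O - (1/2)(q_Z + q_M) = 0.
Zephyr's first-order condition: 142 - q_Z - (1/2)(q_O + q_M) = 0.
Meridian's profit: π_M = (203 - 0.5Q)q_M - (36q_M). Setting ∂π_M/∂q_M = 0: 167 - q_M - (1/2)(q_O + q_Z) = 0.
Adding the 3 first-order conditions: 415 − 2Q = 0, so Q = 415/2.
Back-substituting: q_O = (106 − 415/4)/(1/2) = 9/2, q_Z = (142 − 415/4)/(1/2) = 153/2, q_M = (167 − 415/4)/(1/2) = 253/2.

126.50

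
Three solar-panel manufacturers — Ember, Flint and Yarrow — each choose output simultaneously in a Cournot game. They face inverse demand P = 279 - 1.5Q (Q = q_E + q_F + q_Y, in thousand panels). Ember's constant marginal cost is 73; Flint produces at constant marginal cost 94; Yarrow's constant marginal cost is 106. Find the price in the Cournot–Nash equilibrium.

138

Ember's profit: π_E = (279 - 1.5Q)q_E - (73q_E). Setting ∂π_E/∂q_E = 0: 206 - 3q_E - (3/2)(q_F + q_Y) = 0.
Flint's first-order condition: 185 - 3q_F - (3/2)(q_E + q_Y) = 0.
Yarrow's first-order condition: 173 - 3q_Y - (3/2)(q_E + q_F) = 0.
Summing all 3 equations gives 564 − 6Q = 0, hence Q = 94.
Back-substituting: q_E = (206 − 141)/(3/2) = 130/3, q_F = (185 − 141)/(3/2) = 88/3, q_Y = (173 − 141)/(3/2) = 64/3.
Total output Q = 94, so price P = 279 - (3/2)·94 = 138.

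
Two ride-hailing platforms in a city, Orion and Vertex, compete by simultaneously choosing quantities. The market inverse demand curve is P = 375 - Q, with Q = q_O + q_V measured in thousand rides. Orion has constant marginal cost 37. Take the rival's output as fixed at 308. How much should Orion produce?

With the rival's output fixed at 308, Orion's profit is π_O = (375 - 308 - q_O)q_O - (37q_O) = (67 - q_O)q_O - (37q_O).
∂π_O/∂q_O = 30 - 2q_O = 0, so q_O = 15.

15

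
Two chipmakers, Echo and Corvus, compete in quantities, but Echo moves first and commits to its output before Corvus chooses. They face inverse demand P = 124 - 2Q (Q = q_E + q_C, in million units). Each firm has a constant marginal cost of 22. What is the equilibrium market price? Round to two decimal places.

47.50

The follower Corvus best-responds to any q_E: π_C = (124 - 2Q)q_C - 22q_C.
∂π_C/∂q_C = 102 - 2q_E - 4q_C = 0 gives the reaction function q_C = (102 - 2q_E)/4.
The leader anticipates this reaction. Substituting into P = 124 - 2Q gives P = 73 - q_E, so π_E = (73 - q_E)q_E - 22q_E.
Maximising: ∂π_E/∂q_E = 51 - 2q_E = 0, giving q_E = 51/2.
Then q_C = (102 - 2·(51/2))/4 = 51/4.
Total output Q = 153/4, so price P = 124 - 2·(153/4) = 95/2.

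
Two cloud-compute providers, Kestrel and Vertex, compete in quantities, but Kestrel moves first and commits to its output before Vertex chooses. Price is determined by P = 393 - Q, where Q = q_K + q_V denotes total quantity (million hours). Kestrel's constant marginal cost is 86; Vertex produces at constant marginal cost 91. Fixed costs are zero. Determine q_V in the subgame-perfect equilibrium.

73

Solve by backward induction. Given q_K, the follower Vertex maximises π_V = (393 - q_K - q_V)q_V - 91q_V.
Setting the follower's marginal profit to zero, 302 - q_K - 2q_V = 0, i.e. q_V = (302 - q_K)/2.
Kestrel substitutes q_V(q_K) into its own profit: π_K = q_K(393 - q_K - (302 - q_K)/2) - 86q_K = (242 - (1/2)q_K)q_K - 86q_K.
Leader FOC: 156 - q_K = 0, so q_K = 156.
Then q_V = (302 - 156)/2 = 73.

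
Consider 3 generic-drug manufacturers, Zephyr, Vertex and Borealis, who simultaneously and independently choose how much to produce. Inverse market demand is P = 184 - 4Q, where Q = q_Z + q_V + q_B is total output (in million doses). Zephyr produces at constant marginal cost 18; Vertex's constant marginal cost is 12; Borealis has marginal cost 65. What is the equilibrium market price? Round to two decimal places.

Zephyr's profit: π_Z = (184 - 4Q)q_Z - (18q_Z). Setting ∂π_Z/∂q_Z = 0: 166 - 8q_Z - 4(q_V + q_B) = 0.
Vertex's profit: π_V = (184 - 4Q)q_V - (12q_V). Setting ∂π_V/∂q_V = 0: 172 - 8q_V - 4(q_Z + q_B) = 0.
Borealis's first-order condition: 119 - 8q_B - 4(q_Z + q_V) = 0.
Adding the 3 conditions: 457 − 8Q − 8Q = 0, i.e. Q = 457/16.
Back-substituting: q_Z = (166 − 457/4)/4 = 207/16, q_V = (172 − 457/4)/4 = 231/16, q_B = (119 − 457/4)/4 = 19/16.
Total output Q = 457/16, so price P = 184 - 4·(457/16) = 279/4.

69.75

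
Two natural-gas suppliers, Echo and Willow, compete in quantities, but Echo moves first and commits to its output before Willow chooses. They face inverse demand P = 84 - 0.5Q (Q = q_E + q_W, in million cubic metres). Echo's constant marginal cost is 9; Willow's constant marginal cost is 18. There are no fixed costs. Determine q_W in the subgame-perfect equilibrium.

Solve by backward induction. Given q_E, the follower Willow maximises π_W = (84 - (1/2)q_E - (1/2)q_W)q_W - 18q_W.
Setting the follower's marginal profit to zero, 66 - (1/2)q_E - q_W = 0, i.e. q_W = (66 - (1/2)q_E).
The leader anticipates this reaction. Substituting into P = 84 - 0.5Q gives P = 51 - (1/4)q_E, so π_E = (51 - (1/4)q_E)q_E - 9q_E.
Leader FOC: 42 - (1/2)q_E = 0, so q_E = 84.
Then q_W = (66 - (1/2)·84) = 24.

24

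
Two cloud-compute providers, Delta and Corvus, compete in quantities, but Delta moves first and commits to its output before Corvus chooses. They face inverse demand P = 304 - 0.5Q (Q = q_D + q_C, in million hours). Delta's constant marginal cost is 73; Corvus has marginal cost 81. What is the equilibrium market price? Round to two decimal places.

The follower Corvus best-responds to any q_D: π_C = (304 - 0.5Q)q_C - 81q_C.
∂π_C/∂q_C = 223 - (1/2)q_D - q_C = 0 gives the reaction function q_C = (223 - (1/2)q_D).
The leader anticipates this reaction. Substituting into P = 304 - 0.5Q gives P = 385/2 - (1/4)q_D, so π_D = (385/2 - (1/4)q_D)q_D - 73q_D.
Leader FOC: 239/2 - (1/2)q_D = 0, so q_D = 239.
Then q_C = (223 - (1/2)·239) = 207/2.
Total output Q = 685/2, so price P = 304 - (1/2)·(685/2) = 531/4.

132.75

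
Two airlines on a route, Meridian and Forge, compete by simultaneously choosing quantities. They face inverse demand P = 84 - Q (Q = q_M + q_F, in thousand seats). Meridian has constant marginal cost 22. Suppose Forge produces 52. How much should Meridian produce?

With the rival's output fixed at 52, Meridian's profit is π_M = (84 - 52 - q_M)q_M - (22q_M) = (32 - q_M)q_M - (22q_M).
∂π_M/∂q_M = 10 - 2q_M = 0, so q_M = 5.

5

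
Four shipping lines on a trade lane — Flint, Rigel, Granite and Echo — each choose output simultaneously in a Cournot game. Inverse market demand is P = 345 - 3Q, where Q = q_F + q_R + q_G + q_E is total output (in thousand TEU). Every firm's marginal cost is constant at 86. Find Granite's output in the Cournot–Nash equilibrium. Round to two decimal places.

Each firm earns π_i = (345 - 3Q)q_i - 86q_i.
Setting ∂π_i/∂q_i = 0 with rivals' quantities fixed: 259 - 6q_i - 3·Σ_{j≠i} q_j = 0.
By symmetry each firm produces the same amount; substituting Σ_{j≠i} q_j = 3q_i yields q_i = 259/15.

17.27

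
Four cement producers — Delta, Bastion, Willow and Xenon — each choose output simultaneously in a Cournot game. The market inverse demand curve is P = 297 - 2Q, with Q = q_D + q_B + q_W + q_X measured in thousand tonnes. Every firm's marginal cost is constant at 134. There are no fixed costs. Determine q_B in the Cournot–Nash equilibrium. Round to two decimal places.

16.30

Each firm earns π_i = (297 - 2Q)q_i - 134q_i.
First-order condition (treating rivals' output as given): 163 - 4q_i - 2·Σ_{j≠i} q_j = 0.
By symmetry each firm produces the same amount; substituting Σ_{j≠i} q_j = 3q_i yields q_i = 163/10.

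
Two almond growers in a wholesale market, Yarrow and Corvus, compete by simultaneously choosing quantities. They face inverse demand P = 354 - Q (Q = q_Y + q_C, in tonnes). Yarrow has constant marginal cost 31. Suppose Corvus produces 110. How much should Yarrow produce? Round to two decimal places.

106.50

With the rival's output fixed at 110, Yarrow's profit is π_Y = (354 - 110 - q_Y)q_Y - (31q_Y) = (244 - q_Y)q_Y - (31q_Y).
∂π_Y/∂q_Y = 213 - 2q_Y = 0, so q_Y = 213/2.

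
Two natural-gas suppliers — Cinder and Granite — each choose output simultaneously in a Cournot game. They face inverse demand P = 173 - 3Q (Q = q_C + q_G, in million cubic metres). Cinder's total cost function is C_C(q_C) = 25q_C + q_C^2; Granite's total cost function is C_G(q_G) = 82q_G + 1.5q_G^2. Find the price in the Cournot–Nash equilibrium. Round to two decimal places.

109.05

Cinder's profit: π_C = (173 - 3Q)q_C - (25q_C + q_C²). Setting ∂π_C/∂q_C = 0: 148 - 8q_C - 3(q_G) = 0.
Granite's first-order condition: 91 - 9q_G - 3(q_C) = 0.
Rearranging gives the reaction functions q_C = (148 - 3q_G)/8 and q_G = (91 - 3q_C)/9.
Substituting one into the other gives q_C = 353/21 and q_G = 284/63.
Total output Q = 1343/63, so price P = 173 - 3·(1343/63) = 109.0476.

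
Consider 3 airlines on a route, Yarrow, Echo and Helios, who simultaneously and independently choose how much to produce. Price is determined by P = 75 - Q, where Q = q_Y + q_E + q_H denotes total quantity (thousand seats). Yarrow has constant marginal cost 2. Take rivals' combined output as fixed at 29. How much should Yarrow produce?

22

With rivals' combined output fixed at 29, Yarrow's profit is π_Y = (75 - 29 - q_Y)q_Y - (2q_Y) = (46 - q_Y)q_Y - (2q_Y).
∂π_Y/∂q_Y = 44 - 2q_Y = 0, so q_Y = 22.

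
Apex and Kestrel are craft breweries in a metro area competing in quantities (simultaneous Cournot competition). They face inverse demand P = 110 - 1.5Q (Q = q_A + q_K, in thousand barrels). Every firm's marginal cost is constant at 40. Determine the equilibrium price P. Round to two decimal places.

A representative firm's profit is π_i = q_i(110 - 1.5Q) - 40q_i.
First-order condition (treating rivals' output as given): 70 - 3q_i - (3/2)q_j = 0.
By symmetry each firm produces the same amount; substituting q_j = q_i yields q_i = 70/(9/2) = 140/9.
Total output Q = 280/9, so price P = 110 - (3/2)·(280/9) = 190/3.

63.33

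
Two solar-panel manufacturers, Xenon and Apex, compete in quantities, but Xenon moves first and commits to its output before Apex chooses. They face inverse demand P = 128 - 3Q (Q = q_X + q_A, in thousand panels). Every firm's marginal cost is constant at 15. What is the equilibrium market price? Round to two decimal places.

43.25

The follower Apex best-responds to any q_X: π_A = (128 - 3Q)q_A - 15q_A.
Setting the follower's marginal profit to zero, 113 - 3q_X - 6q_A = 0, i.e. q_A = (113 - 3q_X)/6.
Xenon substitutes q_A(q_X) into its own profit: π_X = q_X(128 - 3q_X - (113 - 3q_X)/2) - 15q_X = (143/2 - (3/2)q_X)q_X - 15q_X.
The leader's first-order condition 113/2 - 3q_X = 0 yields q_X = 113/6.
Then q_A = (113 - 3·(113/6))/6 = 113/12.
Total output Q = 113/4, so price P = 128 - 3·(113/4) = 173/4.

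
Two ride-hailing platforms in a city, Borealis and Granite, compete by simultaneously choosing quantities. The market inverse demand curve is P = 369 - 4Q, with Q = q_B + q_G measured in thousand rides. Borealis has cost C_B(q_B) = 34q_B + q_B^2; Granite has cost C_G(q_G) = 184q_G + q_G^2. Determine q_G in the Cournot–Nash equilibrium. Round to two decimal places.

6.07

Borealis's profit: π_B = (369 - 4Q)q_B - (34q_B + q_B²). Setting ∂π_B/∂q_B = 0: 335 - 10q_B - 4(q_G) = 0.
Granite's profit: π_G = (369 - 4Q)q_G - (184q_G + q_G²). Setting ∂π_G/∂q_G = 0: 185 - 10q_G - 4(q_B) = 0.
Best responses: q_B = (335 - 4q_G)/10, q_G = (185 - 4q_B)/10.
Solving the pair: q_B = 435/14, q_G = 85/14.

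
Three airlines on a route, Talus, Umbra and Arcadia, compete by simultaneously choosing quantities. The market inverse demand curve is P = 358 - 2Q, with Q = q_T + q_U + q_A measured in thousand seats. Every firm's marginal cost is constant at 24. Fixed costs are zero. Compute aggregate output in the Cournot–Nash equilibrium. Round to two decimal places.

A representative firm's profit is π_i = q_i(358 - 2Q) - 24q_i.
First-order condition (treating rivals' output as given): 334 - 4q_i - 2·Σ_{j≠i} q_j = 0.
By symmetry each firm produces the same amount; substituting Σ_{j≠i} q_j = 2q_i yields q_i = 334/8 = 167/4.
Total output Q = 167/4 + 167/4 + 167/4 = 501/4.

125.25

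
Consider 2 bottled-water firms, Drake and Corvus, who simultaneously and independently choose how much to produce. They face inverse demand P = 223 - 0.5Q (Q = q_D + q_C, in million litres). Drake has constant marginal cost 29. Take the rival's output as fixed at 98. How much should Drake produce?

145

With the rival's output fixed at 98, Drake's profit is π_D = (223 - (1/2)·98 - (1/2)q_D)q_D - (29q_D) = (174 - (1/2)q_D)q_D - (29q_D).
∂π_D/∂q_D = 145 - q_D = 0, so q_D = 145.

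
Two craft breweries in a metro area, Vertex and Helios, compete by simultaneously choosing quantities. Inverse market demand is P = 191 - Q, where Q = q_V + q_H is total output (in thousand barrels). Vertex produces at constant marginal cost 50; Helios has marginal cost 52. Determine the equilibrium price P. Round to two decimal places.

Vertex's profit: π_V = (191 - Q)q_V - (50q_V). Setting ∂π_V/∂q_V = 0: 141 - 2q_V - (q_H) = 0.
Helios's first-order condition: 139 - 2q_H - (q_V) = 0.
Rearranging gives the reaction functions q_V = (141 - q_H)/2 and q_H = (139 - q_V)/2.
Substituting one into the other gives q_V = 143/3 and q_H = 137/3.
Total output Q = 280/3, so price P = 191 - 280/3 = 293/3.

97.67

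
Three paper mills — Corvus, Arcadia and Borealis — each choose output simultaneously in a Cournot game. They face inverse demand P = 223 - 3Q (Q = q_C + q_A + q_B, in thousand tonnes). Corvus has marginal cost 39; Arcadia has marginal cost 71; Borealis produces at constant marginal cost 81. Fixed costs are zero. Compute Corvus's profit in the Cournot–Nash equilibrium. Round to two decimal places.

1386.75

Corvus's profit: π_C = (223 - 3Q)q_C - (39q_C). Setting ∂π_C/∂q_C = 0: 184 - 6q_C - 3(q_A + q_B) = 0.
Arcadia's first-order condition: 152 - 6q_A - 3(q_C + q_B) = 0.
Borealis's first-order condition: 142 - 6q_B - 3(q_C + q_A) = 0.
Summing all 3 equations gives 478 − 12Q = 0, hence Q = 239/6.
Back-substituting: q_C = (184 − 239/2)/3 = 43/2, q_A = (152 − 239/2)/3 = 65/6, q_B = (142 − 239/2)/3 = 15/2.
Price P = 223 - 3·(239/6) = 207/2.
Corvus's profit: (207/2 - 39)·(43/2) = 1386.7500.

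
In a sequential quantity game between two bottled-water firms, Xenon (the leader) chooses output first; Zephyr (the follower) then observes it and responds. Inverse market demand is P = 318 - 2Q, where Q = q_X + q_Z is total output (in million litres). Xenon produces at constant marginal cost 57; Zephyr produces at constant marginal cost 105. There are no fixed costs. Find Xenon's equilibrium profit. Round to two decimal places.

5967.56

Solve by backward induction. Given q_X, the follower Zephyr maximises π_Z = (318 - 2q_X - 2q_Z)q_Z - 105q_Z.
Follower FOC: 213 - 2q_X - 4q_Z = 0, so q_Z(q_X) = (213 - 2q_X)/4.
The leader anticipates this reaction. Substituting into P = 318 - 2Q gives P = 423/2 - q_X, so π_X = (423/2 - q_X)q_X - 57q_X.
Leader FOC: 309/2 - 2q_X = 0, so q_X = 309/4.
Then q_Z = (213 - 2·(309/4))/4 = 117/8.
Price P = 318 - 2·(735/8) = 537/4.
Xenon's profit: (537/4 - 57)·(309/4) = 5967.5625.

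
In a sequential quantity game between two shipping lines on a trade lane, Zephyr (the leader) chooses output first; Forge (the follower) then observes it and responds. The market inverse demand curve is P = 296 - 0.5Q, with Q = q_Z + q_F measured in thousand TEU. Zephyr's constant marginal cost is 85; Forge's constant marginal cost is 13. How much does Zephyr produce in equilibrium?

139

The follower Forge best-responds to any q_Z: π_F = (296 - 0.5Q)q_F - 13q_F.
Follower FOC: 283 - (1/2)q_Z - q_F = 0, so q_F(q_Z) = (283 - (1/2)q_Z).
Zephyr substitutes q_F(q_Z) into its own profit: π_Z = q_Z(296 - (1/2)q_Z - (283 - (1/2)q_Z)/2) - 85q_Z = (309/2 - (1/4)q_Z)q_Z - 85q_Z.
Maximising: ∂π_Z/∂q_Z = 139/2 - (1/2)q_Z = 0, giving q_Z = 139.
Then q_F = (283 - (1/2)·139) = 427/2.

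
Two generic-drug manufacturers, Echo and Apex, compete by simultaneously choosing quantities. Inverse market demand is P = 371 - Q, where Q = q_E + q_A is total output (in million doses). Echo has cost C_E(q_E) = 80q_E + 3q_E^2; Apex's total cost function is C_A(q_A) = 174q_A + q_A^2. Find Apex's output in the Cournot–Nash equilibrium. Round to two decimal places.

41.45

Echo's profit: π_E = (371 - Q)q_E - (80q_E + 3q_E²). Setting ∂π_E/∂q_E = 0: 291 - 8q_E - (q_A) = 0.
Apex's first-order condition: 197 - 4q_A - (q_E) = 0.
Best responses: q_E = (291 - q_A)/8, q_A = (197 - q_E)/4.
Substituting one into the other gives q_E = 967/31 and q_A = 1285/31.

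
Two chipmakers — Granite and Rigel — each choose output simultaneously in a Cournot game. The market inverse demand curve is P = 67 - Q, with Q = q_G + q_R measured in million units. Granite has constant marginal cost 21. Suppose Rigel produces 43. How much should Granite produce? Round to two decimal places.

1.50

With the rival's output fixed at 43, Granite's profit is π_G = (67 - 43 - q_G)q_G - (21q_G) = (24 - q_G)q_G - (21q_G).
∂π_G/∂q_G = 3 - 2q_G = 0, so q_G = 3/2.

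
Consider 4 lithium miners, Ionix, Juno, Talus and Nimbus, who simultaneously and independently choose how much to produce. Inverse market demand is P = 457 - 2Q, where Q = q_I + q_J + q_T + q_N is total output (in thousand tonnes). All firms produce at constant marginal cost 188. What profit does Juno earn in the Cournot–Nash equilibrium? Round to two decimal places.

Each firm earns π_i = (457 - 2Q)q_i - 188q_i.
Setting ∂π_i/∂q_i = 0 with rivals' quantities fixed: 269 - 4q_i - 2·Σ_{j≠i} q_j = 0.
With identical firms every q_j equals q_i, so Σ_{j≠i} q_j = 3q_i and 269 = 10q_i, giving q_i = 269/10.
Price P = 457 - 2·(538/5) = 1209/5.
Juno's profit: (1209/5 - 188)·(269/10) = 1447.2200.

1447.22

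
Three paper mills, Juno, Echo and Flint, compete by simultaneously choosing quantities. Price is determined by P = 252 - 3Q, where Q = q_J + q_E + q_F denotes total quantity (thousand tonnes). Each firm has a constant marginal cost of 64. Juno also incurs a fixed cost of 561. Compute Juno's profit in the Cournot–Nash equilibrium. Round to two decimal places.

175.33

Each firm earns π_i = (252 - 3Q)q_i - 64q_i.
Setting ∂π_i/∂q_i = 0 with rivals' quantities fixed: 188 - 6q_i - 3·Σ_{j≠i} q_j = 0.
With identical firms every q_j equals q_i, so Σ_{j≠i} q_j = 2q_i and 188 = 12q_i, giving q_i = 47/3.
Price P = 252 - 3·47 = 111.
Juno's profit: (111 - 64)·(47/3) - 561 = 526/3.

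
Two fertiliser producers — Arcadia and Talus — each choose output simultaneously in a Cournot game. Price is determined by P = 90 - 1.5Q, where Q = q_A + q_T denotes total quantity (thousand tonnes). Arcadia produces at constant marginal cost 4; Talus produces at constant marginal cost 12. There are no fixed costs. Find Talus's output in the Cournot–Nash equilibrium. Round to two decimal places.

15.56

Arcadia's profit: π_A = (90 - 1.5Q)q_A - (4q_A). Setting ∂π_A/∂q_A = 0: 86 - 3q_A - (3/2)(q_T) = 0.
Talus's first-order condition: 78 - 3q_T - (3/2)(q_A) = 0.
So q_A = (86 - (3/2)q_T)/3 and q_T = (78 - (3/2)q_A)/3.
Substituting one into the other gives q_A = 188/9 and q_T = 140/9.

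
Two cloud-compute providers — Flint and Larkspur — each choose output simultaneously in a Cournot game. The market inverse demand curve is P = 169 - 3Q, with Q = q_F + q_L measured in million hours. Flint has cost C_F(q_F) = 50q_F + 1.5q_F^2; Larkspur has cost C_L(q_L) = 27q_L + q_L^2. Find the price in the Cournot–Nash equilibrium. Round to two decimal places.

100.10

Flint's profit: π_F = (169 - 3Q)q_F - (50q_F + (3/2)q_F²). Setting ∂π_F/∂q_F = 0: 119 - 9q_F - 3(q_L) = 0.
Larkspur's profit: π_L = (169 - 3Q)q_L - (27q_L + q_L²). Setting ∂π_L/∂q_L = 0: 142 - 8q_L - 3(q_F) = 0.
Rearranging gives the reaction functions q_F = (119 - 3q_L)/9 and q_L = (142 - 3q_F)/8.
Substituting one into the other gives q_F = 526/63 and q_L = 307/21.
Total output Q = 1447/63, so price P = 169 - 3·(1447/63) = 100.0952.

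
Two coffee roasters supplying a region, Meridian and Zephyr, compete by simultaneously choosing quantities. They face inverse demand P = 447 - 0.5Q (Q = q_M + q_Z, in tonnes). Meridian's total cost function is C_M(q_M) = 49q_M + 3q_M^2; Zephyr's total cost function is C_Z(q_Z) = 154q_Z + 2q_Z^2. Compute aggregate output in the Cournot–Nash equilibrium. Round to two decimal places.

106.35

Meridian's profit: π_M = (447 - 0.5Q)q_M - (49q_M + 3q_M²). Setting ∂π_M/∂q_M = 0: 398 - 7q_M - (1/2)(q_Z) = 0.
Zephyr's profit: π_Z = (447 - 0.5Q)q_Z - (154q_Z + 2q_Z²). Setting ∂π_Z/∂q_Z = 0: 293 - 5q_Z - (1/2)(q_M) = 0.
Best responses: q_M = (398 - (1/2)q_Z)/7, q_Z = (293 - (1/2)q_M)/5.
Substituting one into the other gives q_M = 53.0504 and q_Z = 53.2950.
Total output Q = 53.0504 + 53.2950 = 106.3453.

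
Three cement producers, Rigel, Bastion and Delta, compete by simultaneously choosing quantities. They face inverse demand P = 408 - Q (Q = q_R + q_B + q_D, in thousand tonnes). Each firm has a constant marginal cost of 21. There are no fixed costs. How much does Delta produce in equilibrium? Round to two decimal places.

A representative firm's profit is π_i = q_i(408 - Q) - 21q_i.
First-order condition (treating rivals' output as given): 387 - 2q_i - Σ_{j≠i} q_j = 0.
By symmetry each firm produces the same amount; substituting Σ_{j≠i} q_j = 2q_i yields q_i = 387/4.

96.75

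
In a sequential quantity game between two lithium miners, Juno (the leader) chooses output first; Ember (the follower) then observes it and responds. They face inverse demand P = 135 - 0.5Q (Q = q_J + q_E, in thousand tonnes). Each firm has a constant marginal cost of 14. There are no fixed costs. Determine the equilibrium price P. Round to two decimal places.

The follower Ember best-responds to any q_J: π_E = (135 - 0.5Q)q_E - 14q_E.
∂π_E/∂q_E = 121 - (1/2)q_J - q_E = 0 gives the reaction function q_E = (121 - (1/2)q_J).
The leader anticipates this reaction. Substituting into P = 135 - 0.5Q gives P = 149/2 - (1/4)q_J, so π_J = (149/2 - (1/4)q_J)q_J - 14q_J.
Leader FOC: 121/2 - (1/2)q_J = 0, so q_J = 121.
Then q_E = (121 - (1/2)·121) = 121/2.
Total output Q = 363/2, so price P = 135 - (1/2)·(363/2) = 177/4.

44.25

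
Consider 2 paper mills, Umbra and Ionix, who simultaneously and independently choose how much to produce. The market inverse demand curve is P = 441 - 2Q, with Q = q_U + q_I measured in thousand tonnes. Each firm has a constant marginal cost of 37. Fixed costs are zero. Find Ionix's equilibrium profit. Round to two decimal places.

9067.56

A representative firm's profit is π_i = q_i(441 - 2Q) - 37q_i.
First-order condition (treating rivals' output as given): 404 - 4q_i - 2q_j = 0.
By symmetry each firm produces the same amount; substituting q_j = q_i yields q_i = 404/6 = 202/3.
Price P = 441 - 2·(404/3) = 515/3.
Ionix's profit: (515/3 - 37)·(202/3) = 9067.5556.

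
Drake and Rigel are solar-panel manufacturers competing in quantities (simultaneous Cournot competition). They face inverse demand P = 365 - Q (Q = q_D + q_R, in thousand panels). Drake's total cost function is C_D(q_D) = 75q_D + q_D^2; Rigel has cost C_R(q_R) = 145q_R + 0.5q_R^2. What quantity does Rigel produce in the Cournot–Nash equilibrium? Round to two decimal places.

53.64

Drake's profit: π_D = (365 - Q)q_D - (75q_D + q_D²). Setting ∂π_D/∂q_D = 0: 290 - 4q_D - (q_R) = 0.
Rigel's profit: π_R = (365 - Q)q_R - (145q_R + (1/2)q_R²). Setting ∂π_R/∂q_R = 0: 220 - 3q_R - (q_D) = 0.
Best responses: q_D = (290 - q_R)/4, q_R = (220 - q_D)/3.
Solving the pair: q_D = 650/11, q_R = 590/11.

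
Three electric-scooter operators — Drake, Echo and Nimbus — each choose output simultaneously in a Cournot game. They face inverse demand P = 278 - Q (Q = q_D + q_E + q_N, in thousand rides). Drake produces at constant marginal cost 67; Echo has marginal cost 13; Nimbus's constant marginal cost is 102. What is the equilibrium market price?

Drake's profit: π_D = (278 - Q)q_D - (67q_D). Setting ∂π_D/∂q_D = 0: 211 - 2q_D - (q_E + q_N) = 0.
Echo's profit: π_E = (278 - Q)q_E - (13q_E). Setting ∂π_E/∂q_E = 0: 265 - 2q_E - (q_D + q_N) = 0.
Nimbus's first-order condition: 176 - 2q_N - (q_D + q_E) = 0.
Adding the 3 conditions: 652 − 2Q − 2Q = 0, i.e. Q = 163.
Back-substituting: q_D = (211 − 163) = 48, q_E = (265 − 163) = 102, q_N = (176 − 163) = 13.
Total output Q = 163, so price P = 278 - 163 = 115.

115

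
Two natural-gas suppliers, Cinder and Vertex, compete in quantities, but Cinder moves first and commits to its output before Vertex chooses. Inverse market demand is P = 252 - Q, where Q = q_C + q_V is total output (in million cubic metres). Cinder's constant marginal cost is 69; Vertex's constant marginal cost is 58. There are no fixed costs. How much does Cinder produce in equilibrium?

86

The follower Vertex best-responds to any q_C: π_V = (252 - Q)q_V - 58q_V.
Follower FOC: 194 - q_C - 2q_V = 0, so q_V(q_C) = (194 - q_C)/2.
The leader anticipates this reaction. Substituting into P = 252 - Q gives P = 155 - (1/2)q_C, so π_C = (155 - (1/2)q_C)q_C - 69q_C.
The leader's first-order condition 86 - q_C = 0 yields q_C = 86.
Then q_V = (194 - 86)/2 = 54.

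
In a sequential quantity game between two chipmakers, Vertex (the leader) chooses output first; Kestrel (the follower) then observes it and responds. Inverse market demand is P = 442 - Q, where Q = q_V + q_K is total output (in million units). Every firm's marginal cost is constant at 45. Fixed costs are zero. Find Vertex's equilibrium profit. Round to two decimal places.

The follower Kestrel best-responds to any q_V: π_K = (442 - Q)q_K - 45q_K.
Follower FOC: 397 - q_V - 2q_K = 0, so q_K(q_V) = (397 - q_V)/2.
Vertex substitutes q_K(q_V) into its own profit: π_V = q_V(442 - q_V - (397 - q_V)/2) - 45q_V = (487/2 - (1/2)q_V)q_V - 45q_V.
The leader's first-order condition 397/2 - q_V = 0 yields q_V = 397/2.
Then q_K = (397 - 397/2)/2 = 397/4.
Price P = 442 - 1191/4 = 577/4.
Vertex's profit: (577/4 - 45)·(397/2) = 19701.1250.

19701.13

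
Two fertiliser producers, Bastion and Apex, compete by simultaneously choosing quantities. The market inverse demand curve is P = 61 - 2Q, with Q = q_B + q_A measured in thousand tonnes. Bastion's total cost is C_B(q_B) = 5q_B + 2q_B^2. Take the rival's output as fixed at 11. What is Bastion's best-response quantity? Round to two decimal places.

4.25

With the rival's output fixed at 11, Bastion's profit is π_B = (61 - 2·11 - 2q_B)q_B - (5q_B + 2q_B²) = (39 - 2q_B)q_B - (5q_B + 2q_B²).
∂π_B/∂q_B = 34 - 8q_B = 0, so q_B = 17/4.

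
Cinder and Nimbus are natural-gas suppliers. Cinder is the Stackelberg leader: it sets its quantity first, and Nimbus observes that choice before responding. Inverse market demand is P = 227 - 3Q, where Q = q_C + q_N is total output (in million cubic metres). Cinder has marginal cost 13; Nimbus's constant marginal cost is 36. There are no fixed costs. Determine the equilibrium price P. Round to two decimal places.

Solve by backward induction. Given q_C, the follower Nimbus maximises π_N = (227 - 3q_C - 3q_N)q_N - 36q_N.
Setting the follower's marginal profit to zero, 191 - 3q_C - 6q_N = 0, i.e. q_N = (191 - 3q_C)/6.
Cinder substitutes q_N(q_C) into its own profit: π_C = q_C(227 - 3q_C - (191 - 3q_C)/2) - 13q_C = (263/2 - (3/2)q_C)q_C - 13q_C.
Maximising: ∂π_C/∂q_C = 237/2 - 3q_C = 0, giving q_C = 79/2.
Then q_N = (191 - 3·(79/2))/6 = 145/12.
Total output Q = 619/12, so price P = 227 - 3·(619/12) = 289/4.

72.25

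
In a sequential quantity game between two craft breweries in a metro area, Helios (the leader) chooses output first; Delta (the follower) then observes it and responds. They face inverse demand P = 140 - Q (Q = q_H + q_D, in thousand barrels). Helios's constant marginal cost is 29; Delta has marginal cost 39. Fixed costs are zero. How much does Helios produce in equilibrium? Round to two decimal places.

The follower Delta best-responds to any q_H: π_D = (140 - Q)q_D - 39q_D.
Follower FOC: 101 - q_H - 2q_D = 0, so q_D(q_H) = (101 - q_H)/2.
Helios substitutes q_D(q_H) into its own profit: π_H = q_H(140 - q_H - (101 - q_H)/2) - 29q_H = (179/2 - (1/2)q_H)q_H - 29q_H.
Leader FOC: 121/2 - q_H = 0, so q_H = 121/2.
Then q_D = (101 - 121/2)/2 = 81/4.

60.50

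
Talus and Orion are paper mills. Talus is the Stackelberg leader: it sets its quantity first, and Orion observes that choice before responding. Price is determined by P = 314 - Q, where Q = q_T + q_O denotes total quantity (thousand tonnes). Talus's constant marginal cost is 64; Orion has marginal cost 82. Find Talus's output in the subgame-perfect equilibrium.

134

Solve by backward induction. Given q_T, the follower Orion maximises π_O = (314 - q_T - q_O)q_O - 82q_O.
∂π_O/∂q_O = 232 - q_T - 2q_O = 0 gives the reaction function q_O = (232 - q_T)/2.
The leader anticipates this reaction. Substituting into P = 314 - Q gives P = 198 - (1/2)q_T, so π_T = (198 - (1/2)q_T)q_T - 64q_T.
The leader's first-order condition 134 - q_T = 0 yields q_T = 134.
Then q_O = (232 - 134)/2 = 49.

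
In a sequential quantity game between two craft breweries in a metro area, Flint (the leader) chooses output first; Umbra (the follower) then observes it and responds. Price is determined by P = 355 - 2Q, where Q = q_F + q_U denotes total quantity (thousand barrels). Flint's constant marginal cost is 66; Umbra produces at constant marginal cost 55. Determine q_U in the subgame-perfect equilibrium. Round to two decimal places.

Solve by backward induction. Given q_F, the follower Umbra maximises π_U = (355 - 2q_F - 2q_U)q_U - 55q_U.
Follower FOC: 300 - 2q_F - 4q_U = 0, so q_U(q_F) = (300 - 2q_F)/4.
Flint substitutes q_U(q_F) into its own profit: π_F = q_F(355 - 2q_F - (300 - 2q_F)/2) - 66q_F = (205 - q_F)q_F - 66q_F.
Maximising: ∂π_F/∂q_F = 139 - 2q_F = 0, giving q_F = 139/2.
Then q_U = (300 - 2·(139/2))/4 = 161/4.

40.25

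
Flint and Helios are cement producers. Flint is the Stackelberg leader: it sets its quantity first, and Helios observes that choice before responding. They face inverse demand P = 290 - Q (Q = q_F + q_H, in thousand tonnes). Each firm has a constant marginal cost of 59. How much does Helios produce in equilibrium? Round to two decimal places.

Solve by backward induction. Given q_F, the follower Helios maximises π_H = (290 - q_F - q_H)q_H - 59q_H.
∂π_H/∂q_H = 231 - q_F - 2q_H = 0 gives the reaction function q_H = (231 - q_F)/2.
Flint substitutes q_H(q_F) into its own profit: π_F = q_F(290 - q_F - (231 - q_F)/2) - 59q_F = (349/2 - (1/2)q_F)q_F - 59q_F.
Leader FOC: 231/2 - q_F = 0, so q_F = 231/2.
Then q_H = (231 - 231/2)/2 = 231/4.

57.75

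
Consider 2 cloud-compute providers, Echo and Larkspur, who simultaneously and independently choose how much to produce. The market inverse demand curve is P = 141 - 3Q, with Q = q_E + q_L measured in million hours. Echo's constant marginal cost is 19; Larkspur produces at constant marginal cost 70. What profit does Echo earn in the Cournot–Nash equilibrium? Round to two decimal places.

1108.48

Echo's profit: π_E = (141 - 3Q)q_E - (19q_E). Setting ∂π_E/∂q_E = 0: 122 - 6q_E - 3(q_L) = 0.
Larkspur's first-order condition: 71 - 6q_L - 3(q_E) = 0.
So q_E = (122 - 3q_L)/6 and q_L = (71 - 3q_E)/6.
Substituting one into the other gives q_E = 173/9 and q_L = 20/9.
Price P = 141 - 3·(193/9) = 230/3.
Echo's profit: (230/3 - 19)·(173/9) = 1108.4815.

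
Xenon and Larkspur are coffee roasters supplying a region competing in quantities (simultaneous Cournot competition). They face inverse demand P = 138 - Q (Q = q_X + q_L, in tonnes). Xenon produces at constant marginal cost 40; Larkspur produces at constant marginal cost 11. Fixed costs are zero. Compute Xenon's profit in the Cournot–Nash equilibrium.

Xenon's profit: π_X = (138 - Q)q_X - (40q_X). Setting ∂π_X/∂q_X = 0: 98 - 2q_X - (q_L) = 0.
Larkspur's first-order condition: 127 - 2q_L - (q_X) = 0.
So q_X = (98 - q_L)/2 and q_L = (127 - q_X)/2.
Solving the pair: q_X = 23, q_L = 52.
Price P = 138 - 75 = 63.
Xenon's profit: (63 - 40)·23 = 529.

529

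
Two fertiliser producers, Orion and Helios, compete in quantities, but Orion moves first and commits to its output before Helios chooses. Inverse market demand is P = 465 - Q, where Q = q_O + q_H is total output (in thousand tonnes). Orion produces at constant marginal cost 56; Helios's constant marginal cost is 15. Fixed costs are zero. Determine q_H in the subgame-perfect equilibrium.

133

The follower Helios best-responds to any q_O: π_H = (465 - Q)q_H - 15q_H.
Follower FOC: 450 - q_O - 2q_H = 0, so q_H(q_O) = (450 - q_O)/2.
Orion substitutes q_H(q_O) into its own profit: π_O = q_O(465 - q_O - (450 - q_O)/2) - 56q_O = (240 - (1/2)q_O)q_O - 56q_O.
Leader FOC: 184 - q_O = 0, so q_O = 184.
Then q_H = (450 - 184)/2 = 133.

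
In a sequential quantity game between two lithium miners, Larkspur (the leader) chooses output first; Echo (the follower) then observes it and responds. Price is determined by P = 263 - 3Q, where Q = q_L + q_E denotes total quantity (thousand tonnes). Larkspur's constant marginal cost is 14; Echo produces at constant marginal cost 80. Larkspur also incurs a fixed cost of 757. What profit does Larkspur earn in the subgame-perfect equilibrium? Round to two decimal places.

The follower Echo best-responds to any q_L: π_E = (263 - 3Q)q_E - 80q_E.
Follower FOC: 183 - 3q_L - 6q_E = 0, so q_E(q_L) = (183 - 3q_L)/6.
Larkspur substitutes q_E(q_L) into its own profit: π_L = q_L(263 - 3q_L - (183 - 3q_L)/2) - 14q_L = (343/2 - (3/2)q_L)q_L - 14q_L.
Leader FOC: 315/2 - 3q_L = 0, so q_L = 105/2.
Then q_E = (183 - 3·(105/2))/6 = 17/4.
Price P = 263 - 3·(227/4) = 371/4.
Larkspur's profit: (371/4 - 14)·(105/2) - 757 = 3377.3750.

3377.38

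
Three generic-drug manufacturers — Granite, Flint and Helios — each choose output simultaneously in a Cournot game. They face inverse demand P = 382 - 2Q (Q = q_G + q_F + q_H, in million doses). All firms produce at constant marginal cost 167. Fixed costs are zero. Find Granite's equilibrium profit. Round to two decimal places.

Each firm earns π_i = (382 - 2Q)q_i - 167q_i.
First-order condition (treating rivals' output as given): 215 - 4q_i - 2·Σ_{j≠i} q_j = 0.
By symmetry each firm produces the same amount; substituting Σ_{j≠i} q_j = 2q_i yields q_i = 215/8.
Price P = 382 - 2·(645/8) = 883/4.
Granite's profit: (883/4 - 167)·(215/8) = 1444.5313.

1444.53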